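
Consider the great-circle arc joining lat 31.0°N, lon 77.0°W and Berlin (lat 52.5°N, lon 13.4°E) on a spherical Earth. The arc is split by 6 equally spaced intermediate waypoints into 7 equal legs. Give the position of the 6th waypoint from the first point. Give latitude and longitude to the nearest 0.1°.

≈ lat 54.8°N, lon 2.1°W

Write both endpoints as unit vectors p₁, p₂ with components (cos φ cos λ, cos φ sin λ, sin φ).
The central angle between the endpoints is δ = arccos(p₁·p₂) ≈ 1.154 rad (66.1°).
Interpolate at f = 6/7 with slerp weights a = sin((1−f)δ)/sin δ ≈ 0.179, b = sin(fδ)/sin δ ≈ 0.914.
p = a·p₁ + b·p₂ ≈ (0.576, -0.021, 0.817); φ = arcsin(p_z) ≈ 54.82°, λ = atan2(p_y, p_x) ≈ -2.09°.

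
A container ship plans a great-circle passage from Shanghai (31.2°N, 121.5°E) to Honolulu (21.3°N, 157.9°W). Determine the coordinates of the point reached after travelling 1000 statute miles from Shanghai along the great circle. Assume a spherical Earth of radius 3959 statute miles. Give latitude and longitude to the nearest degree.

≈ (34°N, 138°E)

From cos δ = sin φ₁ sin φ₂ + cos φ₁ cos φ₂ cos Δλ, the central angle is δ ≈ 1.247 rad (71.4°). The total great-circle distance is δ·R ≈ 1.247 × 3959 ≈ 4936 mi, so the target fraction is f = 1000/4936 ≈ 0.203.
Interpolate at f ≈ 0.203 with slerp weights a = sin((1−f)δ)/sin δ ≈ 0.884, b = sin(fδ)/sin δ ≈ 0.264.
p = a·p₁ + b·p₂ ≈ (-0.623, 0.553, 0.554); φ = arcsin(p_z) ≈ 33.63°, λ = atan2(p_y, p_x) ≈ 138.42°.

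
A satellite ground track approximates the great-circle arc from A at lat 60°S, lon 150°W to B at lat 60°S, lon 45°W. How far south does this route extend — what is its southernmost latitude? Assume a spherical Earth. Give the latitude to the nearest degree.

≈ 71°S

The great circle lies in the plane with unit normal n̂ = (p₁ × p₂)/|p₁ × p₂|.
Here n̂_z ≈ +0.332; the vertex latitude is φ_max = arccos|n̂_z| ≈ 70.6°.
Check via Clairaut: cos φ_max = |cos φ₁| · sin C = cos(60.0°)·sin(138.5°) ≈ 0.332, again giving ≈ 70.6°.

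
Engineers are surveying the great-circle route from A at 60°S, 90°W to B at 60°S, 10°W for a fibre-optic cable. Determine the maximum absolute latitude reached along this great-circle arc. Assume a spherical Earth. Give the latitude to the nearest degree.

The great circle lies in the plane with unit normal n̂ = (p₁ × p₂)/|p₁ × p₂|.
Here n̂_z ≈ +0.404; the vertex latitude is φ_max = arccos|n̂_z| ≈ 66.1°.
Check via Clairaut: cos φ_max = |cos φ₁| · sin C = cos(60.0°)·sin(126.0°) ≈ 0.404, again giving ≈ 66.1°.

≈ 66°S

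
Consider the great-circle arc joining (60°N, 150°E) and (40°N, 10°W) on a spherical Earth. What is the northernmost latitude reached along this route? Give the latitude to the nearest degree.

≈ 82°N

The great circle lies in the plane with unit normal n̂ = (p₁ × p₂)/|p₁ × p₂|.
Here n̂_z ≈ -0.134; the vertex latitude is φ_max = arccos|n̂_z| ≈ 82.3°.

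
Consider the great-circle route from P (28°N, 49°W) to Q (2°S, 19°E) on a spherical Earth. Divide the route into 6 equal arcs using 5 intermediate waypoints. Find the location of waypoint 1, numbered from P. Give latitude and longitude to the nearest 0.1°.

≈ (24.8°N, 36.1°W)

Write both endpoints as unit vectors p₁, p₂ with components (cos φ cos λ, cos φ sin λ, sin φ).
The central angle between the endpoints is δ = arccos(p₁·p₂) ≈ 1.251 rad (71.7°).
Interpolate at f = 1/6 with slerp weights a = sin((1−f)δ)/sin δ ≈ 0.910, b = sin(fδ)/sin δ ≈ 0.218.
p = a·p₁ + b·p₂ ≈ (0.733, -0.535, 0.420); φ = arcsin(p_z) ≈ 24.80°, λ = atan2(p_y, p_x) ≈ -36.14°.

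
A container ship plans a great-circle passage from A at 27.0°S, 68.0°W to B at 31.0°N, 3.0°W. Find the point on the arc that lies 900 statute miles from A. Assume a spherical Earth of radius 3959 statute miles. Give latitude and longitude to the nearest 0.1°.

Write both endpoints as unit vectors p₁, p₂ with components (cos φ cos λ, cos φ sin λ, sin φ).
The central angle between the endpoints is δ = arccos(p₁·p₂) ≈ 1.482 rad (84.9°). The total great-circle distance is δ·R ≈ 1.482 × 3959 ≈ 5866 mi, so the target fraction is f = 900/5866 ≈ 0.153.
Interpolate at f ≈ 0.153 with slerp weights a = sin((1−f)δ)/sin δ ≈ 0.954, b = sin(fδ)/sin δ ≈ 0.226.
p = a·p₁ + b·p₂ ≈ (0.512, -0.798, -0.317); φ = arcsin(p_z) ≈ -18.46°, λ = atan2(p_y, p_x) ≈ -57.32°.

≈ 18.5°S, 57.3°W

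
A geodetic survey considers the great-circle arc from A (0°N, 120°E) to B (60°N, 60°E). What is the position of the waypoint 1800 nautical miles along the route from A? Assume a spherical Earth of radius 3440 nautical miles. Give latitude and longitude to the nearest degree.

≈ (27°N, 106°E)

Convert each endpoint to a unit vector on the sphere (x = cos φ cos λ, y = cos φ sin λ, z = sin φ).
The central angle between the endpoints is δ = arccos(p₁·p₂) ≈ 1.318 rad (75.5°). The total great-circle distance is δ·R ≈ 1.318 × 3440 ≈ 4534 nmi, so the target fraction is f = 1800/4534 ≈ 0.397.
Interpolate at f ≈ 0.397 with slerp weights a = sin((1−f)δ)/sin δ ≈ 0.737, b = sin(fδ)/sin δ ≈ 0.516.
p = a·p₁ + b·p₂ ≈ (-0.240, 0.862, 0.447); φ = arcsin(p_z) ≈ 26.55°, λ = atan2(p_y, p_x) ≈ 105.53°.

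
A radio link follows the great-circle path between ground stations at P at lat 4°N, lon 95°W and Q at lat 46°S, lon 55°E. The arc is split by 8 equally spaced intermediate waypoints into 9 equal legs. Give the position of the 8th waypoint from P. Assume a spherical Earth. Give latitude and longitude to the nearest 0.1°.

Convert each endpoint to a unit vector on the sphere (x = cos φ cos λ, y = cos φ sin λ, z = sin φ).
The central angle between the endpoints is δ = arccos(p₁·p₂) ≈ 2.279 rad (130.6°).
Interpolate at f = 8/9 with slerp weights a = sin((1−f)δ)/sin δ ≈ 0.330, b = sin(fδ)/sin δ ≈ 1.183.
p = a·p₁ + b·p₂ ≈ (0.443, 0.345, -0.828); φ = arcsin(p_z) ≈ -55.86°, λ = atan2(p_y, p_x) ≈ 37.96°.

≈ lat 55.9°S, lon 38.0°E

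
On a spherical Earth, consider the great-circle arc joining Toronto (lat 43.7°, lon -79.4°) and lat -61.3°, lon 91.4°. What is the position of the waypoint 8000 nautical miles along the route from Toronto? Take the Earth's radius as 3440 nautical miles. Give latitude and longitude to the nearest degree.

≈ lat -80°, lon 13°

Convert each endpoint to a unit vector on the sphere (x = cos φ cos λ, y = cos φ sin λ, z = sin φ).
The central angle between the endpoints is δ = arccos(p₁·p₂) ≈ 2.820 rad (161.6°). The total great-circle distance is δ·R ≈ 2.820 × 3440 ≈ 9701 nmi, so the target fraction is f = 8000/9701 ≈ 0.825.
Interpolate at f ≈ 0.825 with slerp weights a = sin((1−f)δ)/sin δ ≈ 1.501, b = sin(fδ)/sin δ ≈ 2.304.
p = a·p₁ + b·p₂ ≈ (0.173, 0.040, -0.984); φ = arcsin(p_z) ≈ -79.80°, λ = atan2(p_y, p_x) ≈ 12.91°.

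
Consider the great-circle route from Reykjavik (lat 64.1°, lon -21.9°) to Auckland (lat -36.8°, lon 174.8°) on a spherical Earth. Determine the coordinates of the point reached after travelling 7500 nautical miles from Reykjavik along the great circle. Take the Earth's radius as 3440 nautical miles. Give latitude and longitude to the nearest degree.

Write both endpoints as unit vectors p₁, p₂ with components (cos φ cos λ, cos φ sin λ, sin φ).
The central angle between the endpoints is δ = arccos(p₁·p₂) ≈ 2.634 rad (150.9°). The total great-circle distance is δ·R ≈ 2.634 × 3440 ≈ 9061 nmi, so the target fraction is f = 7500/9061 ≈ 0.828.
Interpolate at f ≈ 0.828 with slerp weights a = sin((1−f)δ)/sin δ ≈ 0.901, b = sin(fδ)/sin δ ≈ 1.687.
p = a·p₁ + b·p₂ ≈ (-0.980, -0.024, -0.199); φ = arcsin(p_z) ≈ -11.50°, λ = atan2(p_y, p_x) ≈ -178.57°.

≈ lat -12°, lon -179°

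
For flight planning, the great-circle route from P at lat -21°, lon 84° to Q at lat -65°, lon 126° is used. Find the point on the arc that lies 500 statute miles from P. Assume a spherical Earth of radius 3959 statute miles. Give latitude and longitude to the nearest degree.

≈ lat -28°, lon 87°

Convert each endpoint to a unit vector on the sphere (x = cos φ cos λ, y = cos φ sin λ, z = sin φ).
The central angle between the endpoints is δ = arccos(p₁·p₂) ≈ 0.905 rad (51.8°). The total great-circle distance is δ·R ≈ 0.905 × 3959 ≈ 3581 mi, so the target fraction is f = 500/3581 ≈ 0.140.
Interpolate at f ≈ 0.140 with slerp weights a = sin((1−f)δ)/sin δ ≈ 0.893, b = sin(fδ)/sin δ ≈ 0.160.
p = a·p₁ + b·p₂ ≈ (0.047, 0.884, -0.465); φ = arcsin(p_z) ≈ -27.73°, λ = atan2(p_y, p_x) ≈ 86.93°.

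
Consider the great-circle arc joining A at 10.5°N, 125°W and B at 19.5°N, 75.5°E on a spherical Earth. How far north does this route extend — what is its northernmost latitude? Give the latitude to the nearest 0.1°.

≈ 56.6°N

The great circle lies in the plane with unit normal n̂ = (p₁ × p₂)/|p₁ × p₂|.
Here n̂_z ≈ -0.550; the vertex latitude is φ_max = arccos|n̂_z| ≈ 56.6°.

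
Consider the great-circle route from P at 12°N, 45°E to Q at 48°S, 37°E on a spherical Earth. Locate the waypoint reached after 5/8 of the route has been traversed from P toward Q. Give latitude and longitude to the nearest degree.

Convert each endpoint to a unit vector on the sphere (x = cos φ cos λ, y = cos φ sin λ, z = sin φ).
The central angle between the endpoints is δ = arccos(p₁·p₂) ≈ 1.055 rad (60.4°).
Interpolate at f = 5/8 with slerp weights a = sin((1−f)δ)/sin δ ≈ 0.443, b = sin(fδ)/sin δ ≈ 0.704.
p = a·p₁ + b·p₂ ≈ (0.683, 0.590, -0.431); φ = arcsin(p_z) ≈ -25.54°, λ = atan2(p_y, p_x) ≈ 40.83°.

≈ 26°S, 41°E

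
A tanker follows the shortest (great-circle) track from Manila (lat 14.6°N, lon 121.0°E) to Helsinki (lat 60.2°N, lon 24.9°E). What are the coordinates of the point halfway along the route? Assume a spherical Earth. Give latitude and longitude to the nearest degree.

≈ lat 47°N, lon 93°E

Write both endpoints as unit vectors p₁, p₂ with components (cos φ cos λ, cos φ sin λ, sin φ).
The central angle between the endpoints is δ = arccos(p₁·p₂) ≈ 1.402 rad (80.3°).
Interpolate at f = 1/2 with slerp weights a = sin((1−f)δ)/sin δ ≈ 0.654, b = sin(fδ)/sin δ ≈ 0.654.
p = a·p₁ + b·p₂ ≈ (-0.031, 0.680, 0.733); φ = arcsin(p_z) ≈ 47.12°, λ = atan2(p_y, p_x) ≈ 92.63°.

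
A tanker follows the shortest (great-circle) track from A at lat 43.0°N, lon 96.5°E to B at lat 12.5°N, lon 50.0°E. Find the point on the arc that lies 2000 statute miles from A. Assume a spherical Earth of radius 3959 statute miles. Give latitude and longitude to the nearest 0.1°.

≈ lat 27.3°N, lon 66.4°E

Convert each endpoint to a unit vector on the sphere (x = cos φ cos λ, y = cos φ sin λ, z = sin φ).
The central angle between the endpoints is δ = arccos(p₁·p₂) ≈ 0.877 rad (50.3°). The total great-circle distance is δ·R ≈ 0.877 × 3959 ≈ 3474 mi, so the target fraction is f = 2000/3474 ≈ 0.576.
Interpolate at f ≈ 0.576 with slerp weights a = sin((1−f)δ)/sin δ ≈ 0.473, b = sin(fδ)/sin δ ≈ 0.629.
p = a·p₁ + b·p₂ ≈ (0.356, 0.814, 0.459); φ = arcsin(p_z) ≈ 27.31°, λ = atan2(p_y, p_x) ≈ 66.40°.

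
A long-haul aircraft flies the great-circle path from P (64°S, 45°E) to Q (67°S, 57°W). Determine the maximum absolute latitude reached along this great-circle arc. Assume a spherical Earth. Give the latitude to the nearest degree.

≈ 74°S

The great circle lies in the plane with unit normal n̂ = (p₁ × p₂)/|p₁ × p₂|.
Here n̂_z ≈ -0.274; the vertex latitude is φ_max = arccos|n̂_z| ≈ 74.1°.
Check via Clairaut: cos φ_max = |cos φ₁| · sin C = cos(64.0°)·sin(141.3°) ≈ 0.274, again giving ≈ 74.1°.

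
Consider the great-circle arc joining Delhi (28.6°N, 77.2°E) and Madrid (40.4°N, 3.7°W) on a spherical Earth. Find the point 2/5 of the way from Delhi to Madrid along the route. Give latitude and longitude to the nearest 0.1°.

≈ 40.3°N, 48.6°E

From cos δ = sin φ₁ sin φ₂ + cos φ₁ cos φ₂ cos Δλ, the central angle is δ ≈ 1.142 rad (65.4°).
Interpolate at f = 2/5 with slerp weights a = sin((1−f)δ)/sin δ ≈ 0.696, b = sin(fδ)/sin δ ≈ 0.485.
p = a·p₁ + b·p₂ ≈ (0.504, 0.572, 0.647); φ = arcsin(p_z) ≈ 40.34°, λ = atan2(p_y, p_x) ≈ 48.62°.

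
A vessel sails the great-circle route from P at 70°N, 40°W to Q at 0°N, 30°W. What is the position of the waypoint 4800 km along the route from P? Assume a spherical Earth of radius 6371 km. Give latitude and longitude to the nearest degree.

≈ 27°N, 32°W

Convert each endpoint to a unit vector on the sphere (x = cos φ cos λ, y = cos φ sin λ, z = sin φ).
The central angle between the endpoints is δ = arccos(p₁·p₂) ≈ 1.227 rad (70.3°). The total great-circle distance is δ·R ≈ 1.227 × 6371 ≈ 7819 km, so the target fraction is f = 4800/7819 ≈ 0.614.
Interpolate at f ≈ 0.614 with slerp weights a = sin((1−f)δ)/sin δ ≈ 0.485, b = sin(fδ)/sin δ ≈ 0.727.
p = a·p₁ + b·p₂ ≈ (0.756, -0.470, 0.455); φ = arcsin(p_z) ≈ 27.09°, λ = atan2(p_y, p_x) ≈ -31.85°.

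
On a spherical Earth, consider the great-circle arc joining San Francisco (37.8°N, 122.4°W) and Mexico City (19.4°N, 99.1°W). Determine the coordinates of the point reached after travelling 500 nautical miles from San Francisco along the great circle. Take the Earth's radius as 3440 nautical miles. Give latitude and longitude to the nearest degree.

≈ 33°N, 114°W

From cos δ = sin φ₁ sin φ₂ + cos φ₁ cos φ₂ cos Δλ, the central angle is δ ≈ 0.478 rad (27.4°). The total great-circle distance is δ·R ≈ 0.478 × 3440 ≈ 1643 nmi, so the target fraction is f = 500/1643 ≈ 0.304.
Interpolate at f ≈ 0.304 with slerp weights a = sin((1−f)δ)/sin δ ≈ 0.710, b = sin(fδ)/sin δ ≈ 0.315.
p = a·p₁ + b·p₂ ≈ (-0.347, -0.767, 0.540); φ = arcsin(p_z) ≈ 32.66°, λ = atan2(p_y, p_x) ≈ -114.37°.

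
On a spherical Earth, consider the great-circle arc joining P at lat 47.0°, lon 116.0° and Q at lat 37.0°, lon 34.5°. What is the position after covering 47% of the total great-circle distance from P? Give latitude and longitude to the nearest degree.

≈ lat 50°, lon 74°

From cos δ = sin φ₁ sin φ₂ + cos φ₁ cos φ₂ cos Δλ, the central angle is δ ≈ 1.023 rad (58.6°).
Interpolate at f = 0.47 with slerp weights a = sin((1−f)δ)/sin δ ≈ 0.604, b = sin(fδ)/sin δ ≈ 0.542.
p = a·p₁ + b·p₂ ≈ (0.176, 0.616, 0.768); φ = arcsin(p_z) ≈ 50.19°, λ = atan2(p_y, p_x) ≈ 74.06°.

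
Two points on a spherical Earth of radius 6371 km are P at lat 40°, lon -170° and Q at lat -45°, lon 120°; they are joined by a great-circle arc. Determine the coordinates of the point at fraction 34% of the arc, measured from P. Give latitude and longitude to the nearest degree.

≈ lat 11°, lon 166°

Convert each endpoint to a unit vector on the sphere (x = cos φ cos λ, y = cos φ sin λ, z = sin φ).
The central angle between the endpoints is δ = arccos(p₁·p₂) ≈ 1.843 rad (105.6°).
Interpolate at f = 0.34 with slerp weights a = sin((1−f)δ)/sin δ ≈ 0.974, b = sin(fδ)/sin δ ≈ 0.609.
p = a·p₁ + b·p₂ ≈ (-0.950, 0.243, 0.195); φ = arcsin(p_z) ≈ 11.27°, λ = atan2(p_y, p_x) ≈ 165.63°.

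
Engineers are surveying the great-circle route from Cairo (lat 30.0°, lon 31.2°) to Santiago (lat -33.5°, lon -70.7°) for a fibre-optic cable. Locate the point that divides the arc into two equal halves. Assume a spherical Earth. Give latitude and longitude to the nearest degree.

Convert each endpoint to a unit vector on the sphere (x = cos φ cos λ, y = cos φ sin λ, z = sin φ).
The central angle between the endpoints is δ = arccos(p₁·p₂) ≈ 2.010 rad (115.1°).
Interpolate at f = 1/2 with slerp weights a = sin((1−f)δ)/sin δ ≈ 0.932, b = sin(fδ)/sin δ ≈ 0.932.
p = a·p₁ + b·p₂ ≈ (0.948, -0.316, -0.048); φ = arcsin(p_z) ≈ -2.78°, λ = atan2(p_y, p_x) ≈ -18.41°.

≈ lat -3°, lon -18°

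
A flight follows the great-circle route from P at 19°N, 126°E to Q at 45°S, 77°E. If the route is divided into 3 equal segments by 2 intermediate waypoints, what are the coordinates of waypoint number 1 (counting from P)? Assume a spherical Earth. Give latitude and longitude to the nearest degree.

≈ 3°S, 112°E

From cos δ = sin φ₁ sin φ₂ + cos φ₁ cos φ₂ cos Δλ, the central angle is δ ≈ 1.361 rad (78.0°).
Interpolate at f = 1/3 with slerp weights a = sin((1−f)δ)/sin δ ≈ 0.805, b = sin(fδ)/sin δ ≈ 0.448.
p = a·p₁ + b·p₂ ≈ (-0.376, 0.925, -0.055); φ = arcsin(p_z) ≈ -3.13°, λ = atan2(p_y, p_x) ≈ 112.14°.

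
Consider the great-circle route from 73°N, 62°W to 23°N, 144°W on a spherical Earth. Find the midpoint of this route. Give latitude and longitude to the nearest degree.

≈ 53°N, 127°W

Write both endpoints as unit vectors p₁, p₂ with components (cos φ cos λ, cos φ sin λ, sin φ).
The central angle between the endpoints is δ = arccos(p₁·p₂) ≈ 1.147 rad (65.7°).
Interpolate at f = 1/2 with slerp weights a = sin((1−f)δ)/sin δ ≈ 0.595, b = sin(fδ)/sin δ ≈ 0.595.
p = a·p₁ + b·p₂ ≈ (-0.362, -0.476, 0.802); φ = arcsin(p_z) ≈ 53.31°, λ = atan2(p_y, p_x) ≈ -127.24°.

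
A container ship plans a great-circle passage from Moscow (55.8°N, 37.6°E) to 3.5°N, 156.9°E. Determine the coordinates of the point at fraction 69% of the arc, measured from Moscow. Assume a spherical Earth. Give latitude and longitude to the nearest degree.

≈ 31°N, 139°E

The haversine formula gives a central angle δ ≈ 1.797 rad (102.9°) between the endpoints.
Interpolate at f = 0.69 with slerp weights a = sin((1−f)δ)/sin δ ≈ 0.542, b = sin(fδ)/sin δ ≈ 0.970.
p = a·p₁ + b·p₂ ≈ (-0.649, 0.566, 0.508); φ = arcsin(p_z) ≈ 30.52°, λ = atan2(p_y, p_x) ≈ 138.92°.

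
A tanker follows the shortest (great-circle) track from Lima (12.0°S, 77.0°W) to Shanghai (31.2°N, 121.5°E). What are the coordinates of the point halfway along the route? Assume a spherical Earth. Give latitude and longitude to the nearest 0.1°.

Convert each endpoint to a unit vector on the sphere (x = cos φ cos λ, y = cos φ sin λ, z = sin φ).
The central angle between the endpoints is δ = arccos(p₁·p₂) ≈ 2.693 rad (154.3°).
Interpolate at f = 1/2 with slerp weights a = sin((1−f)δ)/sin δ ≈ 2.249, b = sin(fδ)/sin δ ≈ 2.249.
p = a·p₁ + b·p₂ ≈ (-0.510, -0.503, 0.697); φ = arcsin(p_z) ≈ 44.22°, λ = atan2(p_y, p_x) ≈ -135.40°.

≈ 44.2°N, 135.4°W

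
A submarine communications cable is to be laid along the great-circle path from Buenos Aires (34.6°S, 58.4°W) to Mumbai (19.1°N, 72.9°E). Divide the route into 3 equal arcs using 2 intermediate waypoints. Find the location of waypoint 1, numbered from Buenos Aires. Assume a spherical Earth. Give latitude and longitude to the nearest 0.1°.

≈ 28.2°S, 5.9°W

The haversine formula gives a central angle δ ≈ 2.345 rad (134.4°) between the endpoints.
Interpolate at f = 1/3 with slerp weights a = sin((1−f)δ)/sin δ ≈ 1.399, b = sin(fδ)/sin δ ≈ 0.985.
p = a·p₁ + b·p₂ ≈ (0.877, -0.091, -0.472); φ = arcsin(p_z) ≈ -28.15°, λ = atan2(p_y, p_x) ≈ -5.90°.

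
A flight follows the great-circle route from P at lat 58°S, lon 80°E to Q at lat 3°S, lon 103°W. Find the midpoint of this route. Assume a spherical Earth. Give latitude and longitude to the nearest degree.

Write both endpoints as unit vectors p₁, p₂ with components (cos φ cos λ, cos φ sin λ, sin φ).
The central angle between the endpoints is δ = arccos(p₁·p₂) ≈ 2.076 rad (119.0°).
Interpolate at f = 1/2 with slerp weights a = sin((1−f)δ)/sin δ ≈ 0.984, b = sin(fδ)/sin δ ≈ 0.984.
p = a·p₁ + b·p₂ ≈ (-0.131, -0.444, -0.886); φ = arcsin(p_z) ≈ -62.42°, λ = atan2(p_y, p_x) ≈ -106.38°.

≈ lat 62°S, lon 106°W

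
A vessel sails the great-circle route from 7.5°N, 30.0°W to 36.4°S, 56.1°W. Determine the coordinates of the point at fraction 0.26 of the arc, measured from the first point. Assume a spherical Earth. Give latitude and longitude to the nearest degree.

≈ 4°S, 36°W

The haversine formula gives a central angle δ ≈ 0.877 rad (50.3°) between the endpoints.
Interpolate at f = 0.26 with slerp weights a = sin((1−f)δ)/sin δ ≈ 0.786, b = sin(fδ)/sin δ ≈ 0.294.
p = a·p₁ + b·p₂ ≈ (0.807, -0.586, -0.072); φ = arcsin(p_z) ≈ -4.12°, λ = atan2(p_y, p_x) ≈ -35.99°.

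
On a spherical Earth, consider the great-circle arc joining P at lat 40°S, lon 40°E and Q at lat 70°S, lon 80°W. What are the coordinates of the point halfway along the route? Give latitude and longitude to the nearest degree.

≈ lat 67°S, lon 14°E

Write both endpoints as unit vectors p₁, p₂ with components (cos φ cos λ, cos φ sin λ, sin φ).
The central angle between the endpoints is δ = arccos(p₁·p₂) ≈ 1.078 rad (61.8°).
Interpolate at f = 1/2 with slerp weights a = sin((1−f)δ)/sin δ ≈ 0.583, b = sin(fδ)/sin δ ≈ 0.583.
p = a·p₁ + b·p₂ ≈ (0.376, 0.091, -0.922); φ = arcsin(p_z) ≈ -67.22°, λ = atan2(p_y, p_x) ≈ 13.54°.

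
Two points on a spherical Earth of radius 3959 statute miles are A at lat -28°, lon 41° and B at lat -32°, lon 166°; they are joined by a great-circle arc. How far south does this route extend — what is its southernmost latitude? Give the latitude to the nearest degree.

≈ -51°

The great circle lies in the plane with unit normal n̂ = (p₁ × p₂)/|p₁ × p₂|.
Here n̂_z ≈ +0.624; the vertex latitude is φ_max = arccos|n̂_z| ≈ 51.4°.
Check via Clairaut: cos φ_max = |cos φ₁| · sin C = cos(28.0°)·sin(135.1°) ≈ 0.624, again giving ≈ 51.4°.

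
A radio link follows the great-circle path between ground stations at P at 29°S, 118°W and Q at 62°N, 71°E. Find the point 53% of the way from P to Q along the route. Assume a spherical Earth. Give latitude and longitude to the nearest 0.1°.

≈ 48.0°N, 129.2°W

The haversine formula gives a central angle δ ≈ 2.556 rad (146.5°) between the endpoints.
Interpolate at f = 0.53 with slerp weights a = sin((1−f)δ)/sin δ ≈ 1.688, b = sin(fδ)/sin δ ≈ 1.768.
p = a·p₁ + b·p₂ ≈ (-0.423, -0.519, 0.743); φ = arcsin(p_z) ≈ 47.98°, λ = atan2(p_y, p_x) ≈ -129.19°.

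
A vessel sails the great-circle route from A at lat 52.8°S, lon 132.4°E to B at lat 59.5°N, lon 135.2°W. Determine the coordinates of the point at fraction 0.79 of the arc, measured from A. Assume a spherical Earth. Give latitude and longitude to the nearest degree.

≈ lat 39°N, lon 166°W

Write both endpoints as unit vectors p₁, p₂ with components (cos φ cos λ, cos φ sin λ, sin φ).
The central angle between the endpoints is δ = arccos(p₁·p₂) ≈ 2.345 rad (134.4°).
Interpolate at f = 0.79 with slerp weights a = sin((1−f)δ)/sin δ ≈ 0.661, b = sin(fδ)/sin δ ≈ 1.344.
p = a·p₁ + b·p₂ ≈ (-0.753, -0.185, 0.631); φ = arcsin(p_z) ≈ 39.12°, λ = atan2(p_y, p_x) ≈ -166.19°.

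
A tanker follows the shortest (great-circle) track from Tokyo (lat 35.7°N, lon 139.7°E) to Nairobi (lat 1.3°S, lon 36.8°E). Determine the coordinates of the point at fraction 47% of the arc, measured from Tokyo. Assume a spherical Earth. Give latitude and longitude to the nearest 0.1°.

The haversine formula gives a central angle δ ≈ 1.767 rad (101.2°) between the endpoints.
Interpolate at f = 0.47 with slerp weights a = sin((1−f)δ)/sin δ ≈ 0.821, b = sin(fδ)/sin δ ≈ 0.752.
p = a·p₁ + b·p₂ ≈ (0.094, 0.882, 0.462); φ = arcsin(p_z) ≈ 27.52°, λ = atan2(p_y, p_x) ≈ 83.92°.

≈ lat 27.5°N, lon 83.9°E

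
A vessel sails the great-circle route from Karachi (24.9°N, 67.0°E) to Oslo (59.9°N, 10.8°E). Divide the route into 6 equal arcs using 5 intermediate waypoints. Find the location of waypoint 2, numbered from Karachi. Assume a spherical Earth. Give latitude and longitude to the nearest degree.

Write both endpoints as unit vectors p₁, p₂ with components (cos φ cos λ, cos φ sin λ, sin φ).
The central angle between the endpoints is δ = arccos(p₁·p₂) ≈ 0.905 rad (51.9°).
Interpolate at f = 2/6 with slerp weights a = sin((1−f)δ)/sin δ ≈ 0.722, b = sin(fδ)/sin δ ≈ 0.378.
p = a·p₁ + b·p₂ ≈ (0.442, 0.638, 0.631); φ = arcsin(p_z) ≈ 39.10°, λ = atan2(p_y, p_x) ≈ 55.29°.

≈ (39°N, 55°E)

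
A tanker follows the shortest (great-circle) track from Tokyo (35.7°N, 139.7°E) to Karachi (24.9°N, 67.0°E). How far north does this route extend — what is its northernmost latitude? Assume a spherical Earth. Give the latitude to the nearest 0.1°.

≈ 37.4°N

The great circle lies in the plane with unit normal n̂ = (p₁ × p₂)/|p₁ × p₂|.
Here n̂_z ≈ -0.794; the vertex latitude is φ_max = arccos|n̂_z| ≈ 37.4°.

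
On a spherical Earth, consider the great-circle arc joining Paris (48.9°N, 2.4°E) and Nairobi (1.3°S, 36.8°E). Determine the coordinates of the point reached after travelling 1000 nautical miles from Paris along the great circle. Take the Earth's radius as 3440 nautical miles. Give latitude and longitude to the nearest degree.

≈ 36°N, 16°E

Write both endpoints as unit vectors p₁, p₂ with components (cos φ cos λ, cos φ sin λ, sin φ).
The central angle between the endpoints is δ = arccos(p₁·p₂) ≈ 1.018 rad (58.3°). The total great-circle distance is δ·R ≈ 1.018 × 3440 ≈ 3501 nmi, so the target fraction is f = 1000/3501 ≈ 0.286.
Interpolate at f ≈ 0.286 with slerp weights a = sin((1−f)δ)/sin δ ≈ 0.781, b = sin(fδ)/sin δ ≈ 0.337.
p = a·p₁ + b·p₂ ≈ (0.783, 0.223, 0.581); φ = arcsin(p_z) ≈ 35.52°, λ = atan2(p_y, p_x) ≈ 15.92°.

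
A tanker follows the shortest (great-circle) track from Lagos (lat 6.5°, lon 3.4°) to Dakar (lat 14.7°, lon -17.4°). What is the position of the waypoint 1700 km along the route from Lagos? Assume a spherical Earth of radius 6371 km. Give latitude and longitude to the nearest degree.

From cos δ = sin φ₁ sin φ₂ + cos φ₁ cos φ₂ cos Δλ, the central angle is δ ≈ 0.384 rad (22.0°). The total great-circle distance is δ·R ≈ 0.384 × 6371 ≈ 2447 km, so the target fraction is f = 1700/2447 ≈ 0.695.
Interpolate at f ≈ 0.695 with slerp weights a = sin((1−f)δ)/sin δ ≈ 0.312, b = sin(fδ)/sin δ ≈ 0.704.
p = a·p₁ + b·p₂ ≈ (0.959, -0.185, 0.214); φ = arcsin(p_z) ≈ 12.35°, λ = atan2(p_y, p_x) ≈ -10.93°.

≈ lat 12°, lon -11°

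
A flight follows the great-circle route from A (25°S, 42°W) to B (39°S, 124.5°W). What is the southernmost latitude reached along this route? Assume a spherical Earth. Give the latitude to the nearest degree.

≈ 42°S

The great circle lies in the plane with unit normal n̂ = (p₁ × p₂)/|p₁ × p₂|.
Here n̂_z ≈ -0.748; the vertex latitude is φ_max = arccos|n̂_z| ≈ 41.6°.
Check via Clairaut: cos φ_max = |cos φ₁| · sin C = cos(25.0°)·sin(124.4°) ≈ 0.748, again giving ≈ 41.6°.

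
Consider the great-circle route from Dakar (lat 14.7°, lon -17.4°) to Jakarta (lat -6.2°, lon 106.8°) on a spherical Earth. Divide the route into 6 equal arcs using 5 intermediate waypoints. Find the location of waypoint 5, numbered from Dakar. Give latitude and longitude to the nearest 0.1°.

≈ lat -1.0°, lon 86.6°

From cos δ = sin φ₁ sin φ₂ + cos φ₁ cos φ₂ cos Δλ, the central angle is δ ≈ 2.175 rad (124.6°).
Interpolate at f = 5/6 with slerp weights a = sin((1−f)δ)/sin δ ≈ 0.431, b = sin(fδ)/sin δ ≈ 1.180.
p = a·p₁ + b·p₂ ≈ (0.059, 0.998, -0.018); φ = arcsin(p_z) ≈ -1.04°, λ = atan2(p_y, p_x) ≈ 86.64°.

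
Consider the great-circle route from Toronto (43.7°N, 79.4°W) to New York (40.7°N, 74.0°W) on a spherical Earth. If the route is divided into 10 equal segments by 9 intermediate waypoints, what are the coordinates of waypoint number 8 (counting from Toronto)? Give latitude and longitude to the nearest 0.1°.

≈ 41.3°N, 75.0°W

The haversine formula gives a central angle δ ≈ 0.087 rad (5.0°) between the endpoints.
Interpolate at f = 8/10 with slerp weights a = sin((1−f)δ)/sin δ ≈ 0.200, b = sin(fδ)/sin δ ≈ 0.800.
p = a·p₁ + b·p₂ ≈ (0.194, -0.726, 0.660); φ = arcsin(p_z) ≈ 41.32°, λ = atan2(p_y, p_x) ≈ -75.04°.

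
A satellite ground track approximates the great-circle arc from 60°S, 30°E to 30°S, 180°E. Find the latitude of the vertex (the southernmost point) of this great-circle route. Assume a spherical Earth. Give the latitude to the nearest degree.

The great circle lies in the plane with unit normal n̂ = (p₁ × p₂)/|p₁ × p₂|.
Here n̂_z ≈ +0.217; the vertex latitude is φ_max = arccos|n̂_z| ≈ 77.5°.
Check via Clairaut: cos φ_max = |cos φ₁| · sin C = cos(60.0°)·sin(154.3°) ≈ 0.217, again giving ≈ 77.5°.

≈ 77°S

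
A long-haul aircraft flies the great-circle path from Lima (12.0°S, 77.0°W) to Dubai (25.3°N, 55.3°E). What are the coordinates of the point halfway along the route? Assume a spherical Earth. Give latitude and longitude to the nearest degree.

Write both endpoints as unit vectors p₁, p₂ with components (cos φ cos λ, cos φ sin λ, sin φ).
The central angle between the endpoints is δ = arccos(p₁·p₂) ≈ 2.324 rad (133.2°).
Interpolate at f = 1/2 with slerp weights a = sin((1−f)δ)/sin δ ≈ 1.258, b = sin(fδ)/sin δ ≈ 1.258.
p = a·p₁ + b·p₂ ≈ (0.924, -0.264, 0.276); φ = arcsin(p_z) ≈ 16.02°, λ = atan2(p_y, p_x) ≈ -15.94°.

≈ 16°N, 16°W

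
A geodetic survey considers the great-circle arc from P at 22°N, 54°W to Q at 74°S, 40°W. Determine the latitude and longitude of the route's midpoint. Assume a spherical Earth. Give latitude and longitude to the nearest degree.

The haversine formula gives a central angle δ ≈ 1.683 rad (96.4°) between the endpoints.
Interpolate at f = 1/2 with slerp weights a = sin((1−f)δ)/sin δ ≈ 0.750, b = sin(fδ)/sin δ ≈ 0.750.
p = a·p₁ + b·p₂ ≈ (0.567, -0.696, -0.440); φ = arcsin(p_z) ≈ -26.12°, λ = atan2(p_y, p_x) ≈ -50.81°.

≈ 26°S, 51°W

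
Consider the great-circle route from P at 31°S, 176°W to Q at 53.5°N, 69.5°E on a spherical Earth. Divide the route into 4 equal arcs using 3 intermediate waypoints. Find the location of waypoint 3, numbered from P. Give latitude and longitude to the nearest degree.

≈ 42°N, 115°E

Write both endpoints as unit vectors p₁, p₂ with components (cos φ cos λ, cos φ sin λ, sin φ).
The central angle between the endpoints is δ = arccos(p₁·p₂) ≈ 2.247 rad (128.7°).
Interpolate at f = 3/4 with slerp weights a = sin((1−f)δ)/sin δ ≈ 0.683, b = sin(fδ)/sin δ ≈ 1.273.
p = a·p₁ + b·p₂ ≈ (-0.318, 0.669, 0.672); φ = arcsin(p_z) ≈ 42.22°, λ = atan2(p_y, p_x) ≈ 115.46°.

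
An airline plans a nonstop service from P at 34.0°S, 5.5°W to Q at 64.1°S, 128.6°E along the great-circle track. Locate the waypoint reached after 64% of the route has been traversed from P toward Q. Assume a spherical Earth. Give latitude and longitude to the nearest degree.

The haversine formula gives a central angle δ ≈ 1.317 rad (75.5°) between the endpoints.
Interpolate at f = 0.64 with slerp weights a = sin((1−f)δ)/sin δ ≈ 0.472, b = sin(fδ)/sin δ ≈ 0.771.
p = a·p₁ + b·p₂ ≈ (0.179, 0.226, -0.958); φ = arcsin(p_z) ≈ -73.25°, λ = atan2(p_y, p_x) ≈ 51.59°.

≈ 73°S, 52°E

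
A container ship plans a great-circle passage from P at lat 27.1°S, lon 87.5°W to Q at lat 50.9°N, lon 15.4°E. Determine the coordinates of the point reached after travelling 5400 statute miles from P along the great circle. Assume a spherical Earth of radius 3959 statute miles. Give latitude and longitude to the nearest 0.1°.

≈ lat 31.9°N, lon 33.7°W

From cos δ = sin φ₁ sin φ₂ + cos φ₁ cos φ₂ cos Δλ, the central angle is δ ≈ 2.070 rad (118.6°). The total great-circle distance is δ·R ≈ 2.070 × 3959 ≈ 8196 mi, so the target fraction is f = 5400/8196 ≈ 0.659.
Interpolate at f ≈ 0.659 with slerp weights a = sin((1−f)δ)/sin δ ≈ 0.739, b = sin(fδ)/sin δ ≈ 1.115.
p = a·p₁ + b·p₂ ≈ (0.707, -0.471, 0.528); φ = arcsin(p_z) ≈ 31.90°, λ = atan2(p_y, p_x) ≈ -33.67°.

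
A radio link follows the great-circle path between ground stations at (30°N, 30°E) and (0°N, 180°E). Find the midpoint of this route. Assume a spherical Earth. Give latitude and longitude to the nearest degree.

≈ (45°N, 120°E)

From cos δ = sin φ₁ sin φ₂ + cos φ₁ cos φ₂ cos Δλ, the central angle is δ ≈ 2.419 rad (138.6°).
Interpolate at f = 1/2 with slerp weights a = sin((1−f)δ)/sin δ ≈ 1.414, b = sin(fδ)/sin δ ≈ 1.414.
p = a·p₁ + b·p₂ ≈ (-0.354, 0.612, 0.707); φ = arcsin(p_z) ≈ 45.00°, λ = atan2(p_y, p_x) ≈ 120.00°.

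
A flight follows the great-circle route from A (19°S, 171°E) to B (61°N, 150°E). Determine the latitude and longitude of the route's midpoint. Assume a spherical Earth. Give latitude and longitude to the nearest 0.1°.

≈ (21.3°N, 163.9°E)

Convert each endpoint to a unit vector on the sphere (x = cos φ cos λ, y = cos φ sin λ, z = sin φ).
The central angle between the endpoints is δ = arccos(p₁·p₂) ≈ 1.427 rad (81.8°).
Interpolate at f = 1/2 with slerp weights a = sin((1−f)δ)/sin δ ≈ 0.661, b = sin(fδ)/sin δ ≈ 0.661.
p = a·p₁ + b·p₂ ≈ (-0.895, 0.258, 0.363); φ = arcsin(p_z) ≈ 21.29°, λ = atan2(p_y, p_x) ≈ 163.92°.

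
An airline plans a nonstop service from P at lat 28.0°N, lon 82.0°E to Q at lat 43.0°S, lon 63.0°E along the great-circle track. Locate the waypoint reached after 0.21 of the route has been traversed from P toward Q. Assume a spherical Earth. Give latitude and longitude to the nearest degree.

Write both endpoints as unit vectors p₁, p₂ with components (cos φ cos λ, cos φ sin λ, sin φ).
The central angle between the endpoints is δ = arccos(p₁·p₂) ≈ 1.276 rad (73.1°).
Interpolate at f = 0.21 with slerp weights a = sin((1−f)δ)/sin δ ≈ 0.884, b = sin(fδ)/sin δ ≈ 0.277.
p = a·p₁ + b·p₂ ≈ (0.201, 0.953, 0.226); φ = arcsin(p_z) ≈ 13.08°, λ = atan2(p_y, p_x) ≈ 78.12°.

≈ lat 13°N, lon 78°E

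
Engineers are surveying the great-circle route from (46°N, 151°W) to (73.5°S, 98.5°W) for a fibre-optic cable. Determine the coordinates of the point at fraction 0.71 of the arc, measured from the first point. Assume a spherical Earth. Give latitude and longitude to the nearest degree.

Convert each endpoint to a unit vector on the sphere (x = cos φ cos λ, y = cos φ sin λ, z = sin φ).
The central angle between the endpoints is δ = arccos(p₁·p₂) ≈ 2.177 rad (124.7°).
Interpolate at f = 0.71 with slerp weights a = sin((1−f)δ)/sin δ ≈ 0.718, b = sin(fδ)/sin δ ≈ 1.216.
p = a·p₁ + b·p₂ ≈ (-0.487, -0.583, -0.650); φ = arcsin(p_z) ≈ -40.52°, λ = atan2(p_y, p_x) ≈ -129.87°.

≈ (41°S, 130°W)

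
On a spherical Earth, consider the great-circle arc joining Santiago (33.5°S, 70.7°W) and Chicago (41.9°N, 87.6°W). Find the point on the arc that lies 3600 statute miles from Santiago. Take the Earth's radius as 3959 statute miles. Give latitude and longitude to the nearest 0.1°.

Write both endpoints as unit vectors p₁, p₂ with components (cos φ cos λ, cos φ sin λ, sin φ).
The central angle between the endpoints is δ = arccos(p₁·p₂) ≈ 1.344 rad (77.0°). The total great-circle distance is δ·R ≈ 1.344 × 3959 ≈ 5319 mi, so the target fraction is f = 3600/5319 ≈ 0.677.
Interpolate at f ≈ 0.677 with slerp weights a = sin((1−f)δ)/sin δ ≈ 0.432, b = sin(fδ)/sin δ ≈ 0.810.
p = a·p₁ + b·p₂ ≈ (0.144, -0.942, 0.303); φ = arcsin(p_z) ≈ 17.61°, λ = atan2(p_y, p_x) ≈ -81.29°.

≈ 17.6°N, 81.3°W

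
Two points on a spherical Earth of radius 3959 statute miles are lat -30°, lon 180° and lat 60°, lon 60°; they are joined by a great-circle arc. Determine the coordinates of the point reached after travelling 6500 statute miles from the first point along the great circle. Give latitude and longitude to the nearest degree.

From cos δ = sin φ₁ sin φ₂ + cos φ₁ cos φ₂ cos Δλ, the central angle is δ ≈ 2.278 rad (130.5°). The total great-circle distance is δ·R ≈ 2.278 × 3959 ≈ 9018 mi, so the target fraction is f = 6500/9018 ≈ 0.721.
Interpolate at f ≈ 0.721 with slerp weights a = sin((1−f)δ)/sin δ ≈ 0.781, b = sin(fδ)/sin δ ≈ 1.312.
p = a·p₁ + b·p₂ ≈ (-0.348, 0.568, 0.746); φ = arcsin(p_z) ≈ 48.21°, λ = atan2(p_y, p_x) ≈ 121.53°.

≈ lat 48°, lon 122°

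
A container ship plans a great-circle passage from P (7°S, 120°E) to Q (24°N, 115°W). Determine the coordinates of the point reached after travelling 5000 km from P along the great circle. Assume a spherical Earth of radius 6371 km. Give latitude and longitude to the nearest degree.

≈ (12°N, 161°E)

From cos δ = sin φ₁ sin φ₂ + cos φ₁ cos φ₂ cos Δλ, the central angle is δ ≈ 2.177 rad (124.7°). The total great-circle distance is δ·R ≈ 2.177 × 6371 ≈ 13869 km, so the target fraction is f = 5000/13869 ≈ 0.361.
Interpolate at f ≈ 0.361 with slerp weights a = sin((1−f)δ)/sin δ ≈ 1.197, b = sin(fδ)/sin δ ≈ 0.860.
p = a·p₁ + b·p₂ ≈ (-0.926, 0.317, 0.204); φ = arcsin(p_z) ≈ 11.76°, λ = atan2(p_y, p_x) ≈ 161.09°.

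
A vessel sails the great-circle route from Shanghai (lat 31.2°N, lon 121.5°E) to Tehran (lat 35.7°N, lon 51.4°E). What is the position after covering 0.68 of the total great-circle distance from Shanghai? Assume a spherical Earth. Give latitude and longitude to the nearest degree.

≈ lat 39°N, lon 74°E

Write both endpoints as unit vectors p₁, p₂ with components (cos φ cos λ, cos φ sin λ, sin φ).
The central angle between the endpoints is δ = arccos(p₁·p₂) ≈ 1.002 rad (57.4°).
Interpolate at f = 0.68 with slerp weights a = sin((1−f)δ)/sin δ ≈ 0.374, b = sin(fδ)/sin δ ≈ 0.748.
p = a·p₁ + b·p₂ ≈ (0.212, 0.747, 0.630); φ = arcsin(p_z) ≈ 39.05°, λ = atan2(p_y, p_x) ≈ 74.19°.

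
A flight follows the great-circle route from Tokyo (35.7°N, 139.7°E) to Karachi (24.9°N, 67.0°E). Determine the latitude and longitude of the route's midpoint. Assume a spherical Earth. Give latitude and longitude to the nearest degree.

The haversine formula gives a central angle δ ≈ 1.087 rad (62.3°) between the endpoints.
Interpolate at f = 1/2 with slerp weights a = sin((1−f)δ)/sin δ ≈ 0.584, b = sin(fδ)/sin δ ≈ 0.584.
p = a·p₁ + b·p₂ ≈ (-0.155, 0.795, 0.587); φ = arcsin(p_z) ≈ 35.94°, λ = atan2(p_y, p_x) ≈ 101.02°.

≈ 36°N, 101°E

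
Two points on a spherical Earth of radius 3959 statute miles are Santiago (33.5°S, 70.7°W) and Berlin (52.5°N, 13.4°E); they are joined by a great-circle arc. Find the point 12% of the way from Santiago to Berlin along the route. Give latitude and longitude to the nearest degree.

Convert each endpoint to a unit vector on the sphere (x = cos φ cos λ, y = cos φ sin λ, z = sin φ).
The central angle between the endpoints is δ = arccos(p₁·p₂) ≈ 1.967 rad (112.7°).
Interpolate at f = 0.12 with slerp weights a = sin((1−f)δ)/sin δ ≈ 1.070, b = sin(fδ)/sin δ ≈ 0.253.
p = a·p₁ + b·p₂ ≈ (0.445, -0.806, -0.390); φ = arcsin(p_z) ≈ -22.92°, λ = atan2(p_y, p_x) ≈ -61.11°.

≈ (23°S, 61°W)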